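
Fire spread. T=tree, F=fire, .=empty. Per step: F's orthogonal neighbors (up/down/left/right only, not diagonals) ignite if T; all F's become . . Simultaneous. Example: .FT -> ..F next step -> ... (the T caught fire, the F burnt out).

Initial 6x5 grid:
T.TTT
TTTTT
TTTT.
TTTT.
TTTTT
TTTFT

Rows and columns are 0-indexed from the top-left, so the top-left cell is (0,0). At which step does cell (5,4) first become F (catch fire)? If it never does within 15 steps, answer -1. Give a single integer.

Step 1: cell (5,4)='F' (+3 fires, +1 burnt)
  -> target ignites at step 1
Step 2: cell (5,4)='.' (+4 fires, +3 burnt)
Step 3: cell (5,4)='.' (+4 fires, +4 burnt)
Step 4: cell (5,4)='.' (+4 fires, +4 burnt)
Step 5: cell (5,4)='.' (+5 fires, +4 burnt)
Step 6: cell (5,4)='.' (+4 fires, +5 burnt)
Step 7: cell (5,4)='.' (+1 fires, +4 burnt)
Step 8: cell (5,4)='.' (+1 fires, +1 burnt)
Step 9: cell (5,4)='.' (+0 fires, +1 burnt)
  fire out at step 9

1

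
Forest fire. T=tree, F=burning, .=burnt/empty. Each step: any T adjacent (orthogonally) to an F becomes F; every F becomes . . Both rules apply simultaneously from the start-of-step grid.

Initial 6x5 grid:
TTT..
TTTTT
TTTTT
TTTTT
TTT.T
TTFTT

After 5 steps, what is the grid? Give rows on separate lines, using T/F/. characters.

Step 1: 3 trees catch fire, 1 burn out
  TTT..
  TTTTT
  TTTTT
  TTTTT
  TTF.T
  TF.FT
Step 2: 4 trees catch fire, 3 burn out
  TTT..
  TTTTT
  TTTTT
  TTFTT
  TF..T
  F...F
Step 3: 5 trees catch fire, 4 burn out
  TTT..
  TTTTT
  TTFTT
  TF.FT
  F...F
  .....
Step 4: 5 trees catch fire, 5 burn out
  TTT..
  TTFTT
  TF.FT
  F...F
  .....
  .....
Step 5: 5 trees catch fire, 5 burn out
  TTF..
  TF.FT
  F...F
  .....
  .....
  .....

TTF..
TF.FT
F...F
.....
.....
.....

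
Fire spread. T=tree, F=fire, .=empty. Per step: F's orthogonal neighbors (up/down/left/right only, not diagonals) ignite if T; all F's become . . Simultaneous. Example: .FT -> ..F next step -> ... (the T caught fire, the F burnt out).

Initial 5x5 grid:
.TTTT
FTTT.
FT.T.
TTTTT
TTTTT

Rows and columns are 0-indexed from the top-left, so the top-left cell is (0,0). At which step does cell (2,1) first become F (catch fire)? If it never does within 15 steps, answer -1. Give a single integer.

Step 1: cell (2,1)='F' (+3 fires, +2 burnt)
  -> target ignites at step 1
Step 2: cell (2,1)='.' (+4 fires, +3 burnt)
Step 3: cell (2,1)='.' (+4 fires, +4 burnt)
Step 4: cell (2,1)='.' (+4 fires, +4 burnt)
Step 5: cell (2,1)='.' (+3 fires, +4 burnt)
Step 6: cell (2,1)='.' (+1 fires, +3 burnt)
Step 7: cell (2,1)='.' (+0 fires, +1 burnt)
  fire out at step 7

1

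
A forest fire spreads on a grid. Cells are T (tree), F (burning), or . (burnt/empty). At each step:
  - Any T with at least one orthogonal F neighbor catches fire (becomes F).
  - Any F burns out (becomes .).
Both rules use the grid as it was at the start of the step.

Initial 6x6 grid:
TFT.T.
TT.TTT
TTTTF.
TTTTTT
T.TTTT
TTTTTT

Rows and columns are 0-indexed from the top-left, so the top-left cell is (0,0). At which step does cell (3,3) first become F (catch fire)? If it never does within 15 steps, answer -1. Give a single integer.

Step 1: cell (3,3)='T' (+6 fires, +2 burnt)
Step 2: cell (3,3)='F' (+9 fires, +6 burnt)
  -> target ignites at step 2
Step 3: cell (3,3)='.' (+6 fires, +9 burnt)
Step 4: cell (3,3)='.' (+4 fires, +6 burnt)
Step 5: cell (3,3)='.' (+2 fires, +4 burnt)
Step 6: cell (3,3)='.' (+2 fires, +2 burnt)
Step 7: cell (3,3)='.' (+0 fires, +2 burnt)
  fire out at step 7

2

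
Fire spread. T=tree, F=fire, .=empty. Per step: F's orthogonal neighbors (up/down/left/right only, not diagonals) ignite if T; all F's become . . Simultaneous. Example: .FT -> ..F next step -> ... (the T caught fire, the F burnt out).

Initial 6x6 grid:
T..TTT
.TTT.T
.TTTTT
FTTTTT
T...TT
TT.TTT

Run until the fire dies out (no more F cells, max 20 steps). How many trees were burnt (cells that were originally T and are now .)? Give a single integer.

Step 1: +2 fires, +1 burnt (F count now 2)
Step 2: +3 fires, +2 burnt (F count now 3)
Step 3: +4 fires, +3 burnt (F count now 4)
Step 4: +3 fires, +4 burnt (F count now 3)
Step 5: +4 fires, +3 burnt (F count now 4)
Step 6: +4 fires, +4 burnt (F count now 4)
Step 7: +4 fires, +4 burnt (F count now 4)
Step 8: +1 fires, +4 burnt (F count now 1)
Step 9: +0 fires, +1 burnt (F count now 0)
Fire out after step 9
Initially T: 26, now '.': 35
Total burnt (originally-T cells now '.'): 25

Answer: 25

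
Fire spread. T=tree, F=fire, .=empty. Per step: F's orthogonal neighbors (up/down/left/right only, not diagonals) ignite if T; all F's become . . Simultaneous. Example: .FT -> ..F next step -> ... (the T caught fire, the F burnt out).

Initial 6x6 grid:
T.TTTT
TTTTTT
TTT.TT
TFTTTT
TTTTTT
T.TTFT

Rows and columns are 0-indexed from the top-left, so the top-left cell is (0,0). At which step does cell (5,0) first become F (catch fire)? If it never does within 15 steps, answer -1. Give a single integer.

Step 1: cell (5,0)='T' (+7 fires, +2 burnt)
Step 2: cell (5,0)='T' (+10 fires, +7 burnt)
Step 3: cell (5,0)='F' (+5 fires, +10 burnt)
  -> target ignites at step 3
Step 4: cell (5,0)='.' (+5 fires, +5 burnt)
Step 5: cell (5,0)='.' (+3 fires, +5 burnt)
Step 6: cell (5,0)='.' (+1 fires, +3 burnt)
Step 7: cell (5,0)='.' (+0 fires, +1 burnt)
  fire out at step 7

3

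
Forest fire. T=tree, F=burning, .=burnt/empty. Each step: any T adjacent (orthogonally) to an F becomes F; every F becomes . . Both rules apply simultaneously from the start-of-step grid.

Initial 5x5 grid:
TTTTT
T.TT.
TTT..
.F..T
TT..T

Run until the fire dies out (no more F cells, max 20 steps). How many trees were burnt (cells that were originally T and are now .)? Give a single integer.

Answer: 13

Derivation:
Step 1: +2 fires, +1 burnt (F count now 2)
Step 2: +3 fires, +2 burnt (F count now 3)
Step 3: +2 fires, +3 burnt (F count now 2)
Step 4: +3 fires, +2 burnt (F count now 3)
Step 5: +2 fires, +3 burnt (F count now 2)
Step 6: +1 fires, +2 burnt (F count now 1)
Step 7: +0 fires, +1 burnt (F count now 0)
Fire out after step 7
Initially T: 15, now '.': 23
Total burnt (originally-T cells now '.'): 13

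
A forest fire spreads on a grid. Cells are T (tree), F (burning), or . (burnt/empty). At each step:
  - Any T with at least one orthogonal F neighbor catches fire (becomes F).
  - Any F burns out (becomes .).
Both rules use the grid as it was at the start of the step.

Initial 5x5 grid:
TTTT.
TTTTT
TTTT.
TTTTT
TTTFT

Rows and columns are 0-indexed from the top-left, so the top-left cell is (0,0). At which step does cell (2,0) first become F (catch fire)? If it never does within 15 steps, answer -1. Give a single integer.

Step 1: cell (2,0)='T' (+3 fires, +1 burnt)
Step 2: cell (2,0)='T' (+4 fires, +3 burnt)
Step 3: cell (2,0)='T' (+4 fires, +4 burnt)
Step 4: cell (2,0)='T' (+5 fires, +4 burnt)
Step 5: cell (2,0)='F' (+3 fires, +5 burnt)
  -> target ignites at step 5
Step 6: cell (2,0)='.' (+2 fires, +3 burnt)
Step 7: cell (2,0)='.' (+1 fires, +2 burnt)
Step 8: cell (2,0)='.' (+0 fires, +1 burnt)
  fire out at step 8

5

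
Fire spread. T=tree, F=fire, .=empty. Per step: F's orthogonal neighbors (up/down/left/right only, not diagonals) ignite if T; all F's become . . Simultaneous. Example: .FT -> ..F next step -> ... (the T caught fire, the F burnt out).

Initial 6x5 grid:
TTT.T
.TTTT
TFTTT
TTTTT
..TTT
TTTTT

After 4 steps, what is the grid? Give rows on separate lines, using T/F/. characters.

Step 1: 4 trees catch fire, 1 burn out
  TTT.T
  .FTTT
  F.FTT
  TFTTT
  ..TTT
  TTTTT
Step 2: 5 trees catch fire, 4 burn out
  TFT.T
  ..FTT
  ...FT
  F.FTT
  ..TTT
  TTTTT
Step 3: 6 trees catch fire, 5 burn out
  F.F.T
  ...FT
  ....F
  ...FT
  ..FTT
  TTTTT
Step 4: 4 trees catch fire, 6 burn out
  ....T
  ....F
  .....
  ....F
  ...FT
  TTFTT

....T
....F
.....
....F
...FT
TTFTT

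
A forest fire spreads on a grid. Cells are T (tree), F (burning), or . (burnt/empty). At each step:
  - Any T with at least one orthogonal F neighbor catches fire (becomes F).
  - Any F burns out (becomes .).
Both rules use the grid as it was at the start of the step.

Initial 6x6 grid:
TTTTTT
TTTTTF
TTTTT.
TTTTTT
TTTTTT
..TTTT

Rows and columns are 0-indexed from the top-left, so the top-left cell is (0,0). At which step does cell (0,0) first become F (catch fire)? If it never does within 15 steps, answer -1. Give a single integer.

Step 1: cell (0,0)='T' (+2 fires, +1 burnt)
Step 2: cell (0,0)='T' (+3 fires, +2 burnt)
Step 3: cell (0,0)='T' (+4 fires, +3 burnt)
Step 4: cell (0,0)='T' (+6 fires, +4 burnt)
Step 5: cell (0,0)='T' (+7 fires, +6 burnt)
Step 6: cell (0,0)='F' (+6 fires, +7 burnt)
  -> target ignites at step 6
Step 7: cell (0,0)='.' (+3 fires, +6 burnt)
Step 8: cell (0,0)='.' (+1 fires, +3 burnt)
Step 9: cell (0,0)='.' (+0 fires, +1 burnt)
  fire out at step 9

6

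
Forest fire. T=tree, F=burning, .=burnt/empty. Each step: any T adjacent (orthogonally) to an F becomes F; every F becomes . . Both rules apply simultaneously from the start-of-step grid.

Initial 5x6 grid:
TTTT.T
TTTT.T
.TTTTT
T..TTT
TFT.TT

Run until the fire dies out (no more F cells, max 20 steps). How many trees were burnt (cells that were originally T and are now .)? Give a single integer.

Step 1: +2 fires, +1 burnt (F count now 2)
Step 2: +1 fires, +2 burnt (F count now 1)
Step 3: +0 fires, +1 burnt (F count now 0)
Fire out after step 3
Initially T: 23, now '.': 10
Total burnt (originally-T cells now '.'): 3

Answer: 3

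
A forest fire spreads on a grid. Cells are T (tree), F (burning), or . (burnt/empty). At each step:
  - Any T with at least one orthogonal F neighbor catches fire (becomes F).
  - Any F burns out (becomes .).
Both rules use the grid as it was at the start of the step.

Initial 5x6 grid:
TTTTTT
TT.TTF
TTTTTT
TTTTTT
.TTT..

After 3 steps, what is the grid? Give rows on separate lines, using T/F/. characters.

Step 1: 3 trees catch fire, 1 burn out
  TTTTTF
  TT.TF.
  TTTTTF
  TTTTTT
  .TTT..
Step 2: 4 trees catch fire, 3 burn out
  TTTTF.
  TT.F..
  TTTTF.
  TTTTTF
  .TTT..
Step 3: 3 trees catch fire, 4 burn out
  TTTF..
  TT....
  TTTF..
  TTTTF.
  .TTT..

TTTF..
TT....
TTTF..
TTTTF.
.TTT..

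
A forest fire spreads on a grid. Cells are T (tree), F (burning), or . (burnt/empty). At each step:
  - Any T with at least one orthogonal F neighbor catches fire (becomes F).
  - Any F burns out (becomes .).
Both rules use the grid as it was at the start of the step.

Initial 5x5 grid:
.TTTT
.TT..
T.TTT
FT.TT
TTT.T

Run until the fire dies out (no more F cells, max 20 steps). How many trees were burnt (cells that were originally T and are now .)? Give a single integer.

Answer: 5

Derivation:
Step 1: +3 fires, +1 burnt (F count now 3)
Step 2: +1 fires, +3 burnt (F count now 1)
Step 3: +1 fires, +1 burnt (F count now 1)
Step 4: +0 fires, +1 burnt (F count now 0)
Fire out after step 4
Initially T: 17, now '.': 13
Total burnt (originally-T cells now '.'): 5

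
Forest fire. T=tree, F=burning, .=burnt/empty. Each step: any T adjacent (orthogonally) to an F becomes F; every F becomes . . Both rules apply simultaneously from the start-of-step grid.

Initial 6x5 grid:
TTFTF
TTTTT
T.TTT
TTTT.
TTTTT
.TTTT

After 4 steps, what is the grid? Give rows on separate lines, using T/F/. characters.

Step 1: 4 trees catch fire, 2 burn out
  TF.F.
  TTFTF
  T.TTT
  TTTT.
  TTTTT
  .TTTT
Step 2: 5 trees catch fire, 4 burn out
  F....
  TF.F.
  T.FTF
  TTTT.
  TTTTT
  .TTTT
Step 3: 3 trees catch fire, 5 burn out
  .....
  F....
  T..F.
  TTFT.
  TTTTT
  .TTTT
Step 4: 4 trees catch fire, 3 burn out
  .....
  .....
  F....
  TF.F.
  TTFTT
  .TTTT

.....
.....
F....
TF.F.
TTFTT
.TTTT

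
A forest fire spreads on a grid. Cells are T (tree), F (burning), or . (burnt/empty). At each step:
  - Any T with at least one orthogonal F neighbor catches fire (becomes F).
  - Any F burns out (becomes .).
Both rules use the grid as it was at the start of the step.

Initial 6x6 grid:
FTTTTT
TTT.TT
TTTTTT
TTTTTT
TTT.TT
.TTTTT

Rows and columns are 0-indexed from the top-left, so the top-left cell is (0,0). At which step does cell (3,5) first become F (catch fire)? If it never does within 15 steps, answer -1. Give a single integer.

Step 1: cell (3,5)='T' (+2 fires, +1 burnt)
Step 2: cell (3,5)='T' (+3 fires, +2 burnt)
Step 3: cell (3,5)='T' (+4 fires, +3 burnt)
Step 4: cell (3,5)='T' (+4 fires, +4 burnt)
Step 5: cell (3,5)='T' (+5 fires, +4 burnt)
Step 6: cell (3,5)='T' (+5 fires, +5 burnt)
Step 7: cell (3,5)='T' (+3 fires, +5 burnt)
Step 8: cell (3,5)='F' (+3 fires, +3 burnt)
  -> target ignites at step 8
Step 9: cell (3,5)='.' (+2 fires, +3 burnt)
Step 10: cell (3,5)='.' (+1 fires, +2 burnt)
Step 11: cell (3,5)='.' (+0 fires, +1 burnt)
  fire out at step 11

8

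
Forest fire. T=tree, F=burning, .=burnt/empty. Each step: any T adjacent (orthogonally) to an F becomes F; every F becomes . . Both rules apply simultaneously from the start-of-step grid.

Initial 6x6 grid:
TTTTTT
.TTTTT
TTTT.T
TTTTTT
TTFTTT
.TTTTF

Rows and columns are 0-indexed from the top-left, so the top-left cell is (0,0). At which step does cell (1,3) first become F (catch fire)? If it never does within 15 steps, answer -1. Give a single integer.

Step 1: cell (1,3)='T' (+6 fires, +2 burnt)
Step 2: cell (1,3)='T' (+8 fires, +6 burnt)
Step 3: cell (1,3)='T' (+6 fires, +8 burnt)
Step 4: cell (1,3)='F' (+5 fires, +6 burnt)
  -> target ignites at step 4
Step 5: cell (1,3)='.' (+4 fires, +5 burnt)
Step 6: cell (1,3)='.' (+2 fires, +4 burnt)
Step 7: cell (1,3)='.' (+0 fires, +2 burnt)
  fire out at step 7

4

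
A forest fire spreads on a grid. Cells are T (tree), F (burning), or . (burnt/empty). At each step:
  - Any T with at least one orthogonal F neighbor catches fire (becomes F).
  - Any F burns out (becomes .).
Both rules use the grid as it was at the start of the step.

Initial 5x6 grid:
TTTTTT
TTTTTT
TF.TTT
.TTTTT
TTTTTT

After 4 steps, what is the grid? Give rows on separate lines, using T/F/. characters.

Step 1: 3 trees catch fire, 1 burn out
  TTTTTT
  TFTTTT
  F..TTT
  .FTTTT
  TTTTTT
Step 2: 5 trees catch fire, 3 burn out
  TFTTTT
  F.FTTT
  ...TTT
  ..FTTT
  TFTTTT
Step 3: 6 trees catch fire, 5 burn out
  F.FTTT
  ...FTT
  ...TTT
  ...FTT
  F.FTTT
Step 4: 5 trees catch fire, 6 burn out
  ...FTT
  ....FT
  ...FTT
  ....FT
  ...FTT

...FTT
....FT
...FTT
....FT
...FTT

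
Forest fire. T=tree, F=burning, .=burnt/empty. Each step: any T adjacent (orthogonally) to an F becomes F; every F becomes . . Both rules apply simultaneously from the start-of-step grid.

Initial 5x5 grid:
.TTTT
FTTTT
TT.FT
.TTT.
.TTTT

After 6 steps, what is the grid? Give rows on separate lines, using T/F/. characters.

Step 1: 5 trees catch fire, 2 burn out
  .TTTT
  .FTFT
  FT..F
  .TTF.
  .TTTT
Step 2: 7 trees catch fire, 5 burn out
  .FTFT
  ..F.F
  .F...
  .TF..
  .TTFT
Step 3: 5 trees catch fire, 7 burn out
  ..F.F
  .....
  .....
  .F...
  .TF.F
Step 4: 1 trees catch fire, 5 burn out
  .....
  .....
  .....
  .....
  .F...
Step 5: 0 trees catch fire, 1 burn out
  .....
  .....
  .....
  .....
  .....
Step 6: 0 trees catch fire, 0 burn out
  .....
  .....
  .....
  .....
  .....

.....
.....
.....
.....
.....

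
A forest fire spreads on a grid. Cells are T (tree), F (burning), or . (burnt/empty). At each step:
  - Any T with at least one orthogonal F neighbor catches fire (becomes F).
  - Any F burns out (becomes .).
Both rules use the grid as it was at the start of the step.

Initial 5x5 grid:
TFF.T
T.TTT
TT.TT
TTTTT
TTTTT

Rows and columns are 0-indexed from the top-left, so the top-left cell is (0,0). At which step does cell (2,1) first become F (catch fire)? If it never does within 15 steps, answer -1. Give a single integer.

Step 1: cell (2,1)='T' (+2 fires, +2 burnt)
Step 2: cell (2,1)='T' (+2 fires, +2 burnt)
Step 3: cell (2,1)='T' (+3 fires, +2 burnt)
Step 4: cell (2,1)='F' (+5 fires, +3 burnt)
  -> target ignites at step 4
Step 5: cell (2,1)='.' (+5 fires, +5 burnt)
Step 6: cell (2,1)='.' (+3 fires, +5 burnt)
Step 7: cell (2,1)='.' (+0 fires, +3 burnt)
  fire out at step 7

4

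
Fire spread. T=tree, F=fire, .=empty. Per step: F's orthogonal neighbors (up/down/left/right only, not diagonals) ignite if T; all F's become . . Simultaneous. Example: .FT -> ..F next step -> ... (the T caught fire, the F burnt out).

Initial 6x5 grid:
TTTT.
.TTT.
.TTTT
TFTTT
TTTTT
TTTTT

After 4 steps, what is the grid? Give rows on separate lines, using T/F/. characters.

Step 1: 4 trees catch fire, 1 burn out
  TTTT.
  .TTT.
  .FTTT
  F.FTT
  TFTTT
  TTTTT
Step 2: 6 trees catch fire, 4 burn out
  TTTT.
  .FTT.
  ..FTT
  ...FT
  F.FTT
  TFTTT
Step 3: 7 trees catch fire, 6 burn out
  TFTT.
  ..FT.
  ...FT
  ....F
  ...FT
  F.FTT
Step 4: 6 trees catch fire, 7 burn out
  F.FT.
  ...F.
  ....F
  .....
  ....F
  ...FT

F.FT.
...F.
....F
.....
....F
...FT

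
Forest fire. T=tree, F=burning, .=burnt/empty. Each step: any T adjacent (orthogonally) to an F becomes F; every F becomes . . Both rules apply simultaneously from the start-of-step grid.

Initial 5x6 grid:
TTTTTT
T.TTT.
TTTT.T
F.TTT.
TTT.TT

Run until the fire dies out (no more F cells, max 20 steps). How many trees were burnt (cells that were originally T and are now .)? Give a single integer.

Step 1: +2 fires, +1 burnt (F count now 2)
Step 2: +3 fires, +2 burnt (F count now 3)
Step 3: +3 fires, +3 burnt (F count now 3)
Step 4: +4 fires, +3 burnt (F count now 4)
Step 5: +3 fires, +4 burnt (F count now 3)
Step 6: +3 fires, +3 burnt (F count now 3)
Step 7: +2 fires, +3 burnt (F count now 2)
Step 8: +2 fires, +2 burnt (F count now 2)
Step 9: +0 fires, +2 burnt (F count now 0)
Fire out after step 9
Initially T: 23, now '.': 29
Total burnt (originally-T cells now '.'): 22

Answer: 22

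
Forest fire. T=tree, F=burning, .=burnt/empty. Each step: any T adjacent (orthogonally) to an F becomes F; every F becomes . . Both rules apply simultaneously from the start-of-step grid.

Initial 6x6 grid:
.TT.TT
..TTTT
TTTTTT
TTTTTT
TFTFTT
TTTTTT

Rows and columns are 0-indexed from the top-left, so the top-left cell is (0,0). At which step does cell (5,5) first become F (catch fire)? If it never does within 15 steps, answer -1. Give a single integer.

Step 1: cell (5,5)='T' (+7 fires, +2 burnt)
Step 2: cell (5,5)='T' (+9 fires, +7 burnt)
Step 3: cell (5,5)='F' (+6 fires, +9 burnt)
  -> target ignites at step 3
Step 4: cell (5,5)='.' (+3 fires, +6 burnt)
Step 5: cell (5,5)='.' (+3 fires, +3 burnt)
Step 6: cell (5,5)='.' (+2 fires, +3 burnt)
Step 7: cell (5,5)='.' (+0 fires, +2 burnt)
  fire out at step 7

3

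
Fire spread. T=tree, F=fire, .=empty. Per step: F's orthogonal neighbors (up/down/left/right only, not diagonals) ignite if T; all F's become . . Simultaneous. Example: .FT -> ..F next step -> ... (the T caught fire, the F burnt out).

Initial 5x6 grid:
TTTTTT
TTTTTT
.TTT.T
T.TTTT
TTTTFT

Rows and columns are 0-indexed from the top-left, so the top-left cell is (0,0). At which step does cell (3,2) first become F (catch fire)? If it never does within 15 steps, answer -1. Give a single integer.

Step 1: cell (3,2)='T' (+3 fires, +1 burnt)
Step 2: cell (3,2)='T' (+3 fires, +3 burnt)
Step 3: cell (3,2)='F' (+4 fires, +3 burnt)
  -> target ignites at step 3
Step 4: cell (3,2)='.' (+4 fires, +4 burnt)
Step 5: cell (3,2)='.' (+6 fires, +4 burnt)
Step 6: cell (3,2)='.' (+3 fires, +6 burnt)
Step 7: cell (3,2)='.' (+2 fires, +3 burnt)
Step 8: cell (3,2)='.' (+1 fires, +2 burnt)
Step 9: cell (3,2)='.' (+0 fires, +1 burnt)
  fire out at step 9

3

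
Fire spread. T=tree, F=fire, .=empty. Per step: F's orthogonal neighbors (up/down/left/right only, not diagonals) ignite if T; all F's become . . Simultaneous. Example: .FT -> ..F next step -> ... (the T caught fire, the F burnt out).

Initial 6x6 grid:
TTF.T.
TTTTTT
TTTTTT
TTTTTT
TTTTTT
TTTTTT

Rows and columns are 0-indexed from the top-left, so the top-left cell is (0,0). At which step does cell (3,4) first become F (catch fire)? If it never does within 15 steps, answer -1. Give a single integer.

Step 1: cell (3,4)='T' (+2 fires, +1 burnt)
Step 2: cell (3,4)='T' (+4 fires, +2 burnt)
Step 3: cell (3,4)='T' (+5 fires, +4 burnt)
Step 4: cell (3,4)='T' (+7 fires, +5 burnt)
Step 5: cell (3,4)='F' (+6 fires, +7 burnt)
  -> target ignites at step 5
Step 6: cell (3,4)='.' (+5 fires, +6 burnt)
Step 7: cell (3,4)='.' (+3 fires, +5 burnt)
Step 8: cell (3,4)='.' (+1 fires, +3 burnt)
Step 9: cell (3,4)='.' (+0 fires, +1 burnt)
  fire out at step 9

5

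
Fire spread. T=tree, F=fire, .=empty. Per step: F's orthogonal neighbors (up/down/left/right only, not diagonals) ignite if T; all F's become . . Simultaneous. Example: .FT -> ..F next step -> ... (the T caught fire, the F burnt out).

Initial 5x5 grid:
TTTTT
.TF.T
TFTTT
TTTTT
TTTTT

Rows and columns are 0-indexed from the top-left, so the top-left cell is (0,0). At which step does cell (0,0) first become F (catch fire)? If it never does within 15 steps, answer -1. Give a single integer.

Step 1: cell (0,0)='T' (+5 fires, +2 burnt)
Step 2: cell (0,0)='T' (+6 fires, +5 burnt)
Step 3: cell (0,0)='F' (+6 fires, +6 burnt)
  -> target ignites at step 3
Step 4: cell (0,0)='.' (+3 fires, +6 burnt)
Step 5: cell (0,0)='.' (+1 fires, +3 burnt)
Step 6: cell (0,0)='.' (+0 fires, +1 burnt)
  fire out at step 6

3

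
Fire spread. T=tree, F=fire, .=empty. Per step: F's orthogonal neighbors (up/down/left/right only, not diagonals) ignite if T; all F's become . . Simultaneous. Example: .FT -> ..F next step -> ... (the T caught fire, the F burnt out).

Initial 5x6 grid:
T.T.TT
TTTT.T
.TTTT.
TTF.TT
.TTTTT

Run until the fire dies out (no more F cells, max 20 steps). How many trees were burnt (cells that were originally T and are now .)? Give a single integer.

Step 1: +3 fires, +1 burnt (F count now 3)
Step 2: +6 fires, +3 burnt (F count now 6)
Step 3: +5 fires, +6 burnt (F count now 5)
Step 4: +3 fires, +5 burnt (F count now 3)
Step 5: +2 fires, +3 burnt (F count now 2)
Step 6: +0 fires, +2 burnt (F count now 0)
Fire out after step 6
Initially T: 22, now '.': 27
Total burnt (originally-T cells now '.'): 19

Answer: 19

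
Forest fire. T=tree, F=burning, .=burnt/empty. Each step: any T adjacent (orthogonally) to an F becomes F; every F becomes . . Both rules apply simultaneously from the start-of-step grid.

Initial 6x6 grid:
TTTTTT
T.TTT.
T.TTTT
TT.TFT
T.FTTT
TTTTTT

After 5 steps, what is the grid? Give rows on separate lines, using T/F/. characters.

Step 1: 6 trees catch fire, 2 burn out
  TTTTTT
  T.TTT.
  T.TTFT
  TT.F.F
  T..FFT
  TTFTTT
Step 2: 7 trees catch fire, 6 burn out
  TTTTTT
  T.TTF.
  T.TF.F
  TT....
  T....F
  TF.FFT
Step 3: 5 trees catch fire, 7 burn out
  TTTTFT
  T.TF..
  T.F...
  TT....
  T.....
  F....F
Step 4: 4 trees catch fire, 5 burn out
  TTTF.F
  T.F...
  T.....
  TT....
  F.....
  ......
Step 5: 2 trees catch fire, 4 burn out
  TTF...
  T.....
  T.....
  FT....
  ......
  ......

TTF...
T.....
T.....
FT....
......
......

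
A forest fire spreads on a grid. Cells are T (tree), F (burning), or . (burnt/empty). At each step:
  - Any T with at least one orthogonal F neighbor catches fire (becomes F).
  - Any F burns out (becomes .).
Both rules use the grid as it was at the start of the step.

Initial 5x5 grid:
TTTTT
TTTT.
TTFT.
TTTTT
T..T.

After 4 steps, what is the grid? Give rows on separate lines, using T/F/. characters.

Step 1: 4 trees catch fire, 1 burn out
  TTTTT
  TTFT.
  TF.F.
  TTFTT
  T..T.
Step 2: 6 trees catch fire, 4 burn out
  TTFTT
  TF.F.
  F....
  TF.FT
  T..T.
Step 3: 6 trees catch fire, 6 burn out
  TF.FT
  F....
  .....
  F...F
  T..F.
Step 4: 3 trees catch fire, 6 burn out
  F...F
  .....
  .....
  .....
  F....

F...F
.....
.....
.....
F....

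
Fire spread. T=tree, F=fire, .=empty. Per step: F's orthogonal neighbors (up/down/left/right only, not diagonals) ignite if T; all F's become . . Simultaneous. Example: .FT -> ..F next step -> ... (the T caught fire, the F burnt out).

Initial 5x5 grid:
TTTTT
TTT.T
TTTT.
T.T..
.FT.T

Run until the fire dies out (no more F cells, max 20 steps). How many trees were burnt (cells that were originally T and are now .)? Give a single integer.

Answer: 16

Derivation:
Step 1: +1 fires, +1 burnt (F count now 1)
Step 2: +1 fires, +1 burnt (F count now 1)
Step 3: +1 fires, +1 burnt (F count now 1)
Step 4: +3 fires, +1 burnt (F count now 3)
Step 5: +3 fires, +3 burnt (F count now 3)
Step 6: +4 fires, +3 burnt (F count now 4)
Step 7: +2 fires, +4 burnt (F count now 2)
Step 8: +1 fires, +2 burnt (F count now 1)
Step 9: +0 fires, +1 burnt (F count now 0)
Fire out after step 9
Initially T: 17, now '.': 24
Total burnt (originally-T cells now '.'): 16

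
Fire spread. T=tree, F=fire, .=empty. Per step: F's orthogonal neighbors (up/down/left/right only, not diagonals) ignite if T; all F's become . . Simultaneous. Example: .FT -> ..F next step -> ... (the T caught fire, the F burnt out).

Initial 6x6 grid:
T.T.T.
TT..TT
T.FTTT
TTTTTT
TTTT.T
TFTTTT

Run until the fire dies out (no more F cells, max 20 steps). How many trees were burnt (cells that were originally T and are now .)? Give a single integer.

Step 1: +5 fires, +2 burnt (F count now 5)
Step 2: +6 fires, +5 burnt (F count now 6)
Step 3: +6 fires, +6 burnt (F count now 6)
Step 4: +5 fires, +6 burnt (F count now 5)
Step 5: +2 fires, +5 burnt (F count now 2)
Step 6: +2 fires, +2 burnt (F count now 2)
Step 7: +0 fires, +2 burnt (F count now 0)
Fire out after step 7
Initially T: 27, now '.': 35
Total burnt (originally-T cells now '.'): 26

Answer: 26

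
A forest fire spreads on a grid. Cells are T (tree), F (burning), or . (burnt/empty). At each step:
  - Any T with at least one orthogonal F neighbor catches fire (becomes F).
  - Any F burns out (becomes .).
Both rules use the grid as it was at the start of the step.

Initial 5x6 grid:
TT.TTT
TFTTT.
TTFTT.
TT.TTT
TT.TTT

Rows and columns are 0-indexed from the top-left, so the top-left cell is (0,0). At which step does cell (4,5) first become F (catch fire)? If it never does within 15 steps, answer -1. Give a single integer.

Step 1: cell (4,5)='T' (+5 fires, +2 burnt)
Step 2: cell (4,5)='T' (+6 fires, +5 burnt)
Step 3: cell (4,5)='T' (+6 fires, +6 burnt)
Step 4: cell (4,5)='T' (+4 fires, +6 burnt)
Step 5: cell (4,5)='F' (+2 fires, +4 burnt)
  -> target ignites at step 5
Step 6: cell (4,5)='.' (+0 fires, +2 burnt)
  fire out at step 6

5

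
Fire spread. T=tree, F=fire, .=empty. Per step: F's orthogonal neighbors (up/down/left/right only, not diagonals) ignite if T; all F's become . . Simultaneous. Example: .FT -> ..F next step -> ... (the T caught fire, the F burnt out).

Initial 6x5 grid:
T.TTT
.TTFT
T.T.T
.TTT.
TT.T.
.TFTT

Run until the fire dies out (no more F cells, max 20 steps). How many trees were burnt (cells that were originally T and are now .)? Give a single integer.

Answer: 17

Derivation:
Step 1: +5 fires, +2 burnt (F count now 5)
Step 2: +8 fires, +5 burnt (F count now 8)
Step 3: +4 fires, +8 burnt (F count now 4)
Step 4: +0 fires, +4 burnt (F count now 0)
Fire out after step 4
Initially T: 19, now '.': 28
Total burnt (originally-T cells now '.'): 17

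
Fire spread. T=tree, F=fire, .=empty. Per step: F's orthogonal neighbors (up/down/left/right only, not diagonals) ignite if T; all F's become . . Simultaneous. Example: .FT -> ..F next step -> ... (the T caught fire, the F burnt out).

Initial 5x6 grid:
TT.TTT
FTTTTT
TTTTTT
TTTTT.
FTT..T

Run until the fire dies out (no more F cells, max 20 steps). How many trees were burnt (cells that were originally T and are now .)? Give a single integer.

Answer: 23

Derivation:
Step 1: +5 fires, +2 burnt (F count now 5)
Step 2: +5 fires, +5 burnt (F count now 5)
Step 3: +3 fires, +5 burnt (F count now 3)
Step 4: +4 fires, +3 burnt (F count now 4)
Step 5: +4 fires, +4 burnt (F count now 4)
Step 6: +2 fires, +4 burnt (F count now 2)
Step 7: +0 fires, +2 burnt (F count now 0)
Fire out after step 7
Initially T: 24, now '.': 29
Total burnt (originally-T cells now '.'): 23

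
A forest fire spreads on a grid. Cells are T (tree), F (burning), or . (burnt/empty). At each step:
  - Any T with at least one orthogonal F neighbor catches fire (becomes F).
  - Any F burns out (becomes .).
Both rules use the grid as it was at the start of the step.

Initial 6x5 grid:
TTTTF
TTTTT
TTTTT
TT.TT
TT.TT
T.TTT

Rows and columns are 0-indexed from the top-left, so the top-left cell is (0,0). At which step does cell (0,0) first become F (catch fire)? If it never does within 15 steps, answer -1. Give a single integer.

Step 1: cell (0,0)='T' (+2 fires, +1 burnt)
Step 2: cell (0,0)='T' (+3 fires, +2 burnt)
Step 3: cell (0,0)='T' (+4 fires, +3 burnt)
Step 4: cell (0,0)='F' (+5 fires, +4 burnt)
  -> target ignites at step 4
Step 5: cell (0,0)='.' (+4 fires, +5 burnt)
Step 6: cell (0,0)='.' (+3 fires, +4 burnt)
Step 7: cell (0,0)='.' (+3 fires, +3 burnt)
Step 8: cell (0,0)='.' (+1 fires, +3 burnt)
Step 9: cell (0,0)='.' (+1 fires, +1 burnt)
Step 10: cell (0,0)='.' (+0 fires, +1 burnt)
  fire out at step 10

4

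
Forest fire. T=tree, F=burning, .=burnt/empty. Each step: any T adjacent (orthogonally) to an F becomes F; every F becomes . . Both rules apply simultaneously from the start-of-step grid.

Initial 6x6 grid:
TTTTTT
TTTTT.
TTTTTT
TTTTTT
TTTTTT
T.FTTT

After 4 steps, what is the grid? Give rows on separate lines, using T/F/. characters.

Step 1: 2 trees catch fire, 1 burn out
  TTTTTT
  TTTTT.
  TTTTTT
  TTTTTT
  TTFTTT
  T..FTT
Step 2: 4 trees catch fire, 2 burn out
  TTTTTT
  TTTTT.
  TTTTTT
  TTFTTT
  TF.FTT
  T...FT
Step 3: 6 trees catch fire, 4 burn out
  TTTTTT
  TTTTT.
  TTFTTT
  TF.FTT
  F...FT
  T....F
Step 4: 7 trees catch fire, 6 burn out
  TTTTTT
  TTFTT.
  TF.FTT
  F...FT
  .....F
  F.....

TTTTTT
TTFTT.
TF.FTT
F...FT
.....F
F.....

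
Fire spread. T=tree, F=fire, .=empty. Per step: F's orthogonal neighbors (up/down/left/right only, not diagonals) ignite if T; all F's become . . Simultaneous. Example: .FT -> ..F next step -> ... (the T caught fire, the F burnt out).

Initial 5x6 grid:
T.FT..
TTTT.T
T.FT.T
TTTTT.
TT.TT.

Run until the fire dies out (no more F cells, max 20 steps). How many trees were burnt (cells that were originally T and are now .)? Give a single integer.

Step 1: +4 fires, +2 burnt (F count now 4)
Step 2: +4 fires, +4 burnt (F count now 4)
Step 3: +5 fires, +4 burnt (F count now 5)
Step 4: +4 fires, +5 burnt (F count now 4)
Step 5: +0 fires, +4 burnt (F count now 0)
Fire out after step 5
Initially T: 19, now '.': 28
Total burnt (originally-T cells now '.'): 17

Answer: 17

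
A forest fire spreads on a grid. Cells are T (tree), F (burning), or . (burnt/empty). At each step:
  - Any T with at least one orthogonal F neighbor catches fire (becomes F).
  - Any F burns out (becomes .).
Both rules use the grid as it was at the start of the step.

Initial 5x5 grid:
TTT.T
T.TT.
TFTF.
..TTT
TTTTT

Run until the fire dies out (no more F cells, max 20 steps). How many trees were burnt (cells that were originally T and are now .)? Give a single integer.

Step 1: +4 fires, +2 burnt (F count now 4)
Step 2: +5 fires, +4 burnt (F count now 5)
Step 3: +4 fires, +5 burnt (F count now 4)
Step 4: +2 fires, +4 burnt (F count now 2)
Step 5: +1 fires, +2 burnt (F count now 1)
Step 6: +0 fires, +1 burnt (F count now 0)
Fire out after step 6
Initially T: 17, now '.': 24
Total burnt (originally-T cells now '.'): 16

Answer: 16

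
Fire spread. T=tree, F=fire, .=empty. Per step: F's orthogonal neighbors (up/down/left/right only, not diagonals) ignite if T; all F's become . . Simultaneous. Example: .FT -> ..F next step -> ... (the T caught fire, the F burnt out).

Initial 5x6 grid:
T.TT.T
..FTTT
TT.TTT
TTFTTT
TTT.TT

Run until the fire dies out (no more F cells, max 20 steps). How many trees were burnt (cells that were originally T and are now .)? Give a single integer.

Answer: 21

Derivation:
Step 1: +5 fires, +2 burnt (F count now 5)
Step 2: +7 fires, +5 burnt (F count now 7)
Step 3: +6 fires, +7 burnt (F count now 6)
Step 4: +3 fires, +6 burnt (F count now 3)
Step 5: +0 fires, +3 burnt (F count now 0)
Fire out after step 5
Initially T: 22, now '.': 29
Total burnt (originally-T cells now '.'): 21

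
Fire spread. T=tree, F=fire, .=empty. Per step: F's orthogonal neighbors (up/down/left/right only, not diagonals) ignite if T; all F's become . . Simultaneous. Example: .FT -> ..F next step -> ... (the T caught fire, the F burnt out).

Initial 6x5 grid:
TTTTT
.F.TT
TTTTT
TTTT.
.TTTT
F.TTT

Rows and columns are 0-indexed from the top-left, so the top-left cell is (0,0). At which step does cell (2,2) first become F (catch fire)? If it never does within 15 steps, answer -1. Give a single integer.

Step 1: cell (2,2)='T' (+2 fires, +2 burnt)
Step 2: cell (2,2)='F' (+5 fires, +2 burnt)
  -> target ignites at step 2
Step 3: cell (2,2)='.' (+5 fires, +5 burnt)
Step 4: cell (2,2)='.' (+5 fires, +5 burnt)
Step 5: cell (2,2)='.' (+3 fires, +5 burnt)
Step 6: cell (2,2)='.' (+2 fires, +3 burnt)
Step 7: cell (2,2)='.' (+1 fires, +2 burnt)
Step 8: cell (2,2)='.' (+0 fires, +1 burnt)
  fire out at step 8

2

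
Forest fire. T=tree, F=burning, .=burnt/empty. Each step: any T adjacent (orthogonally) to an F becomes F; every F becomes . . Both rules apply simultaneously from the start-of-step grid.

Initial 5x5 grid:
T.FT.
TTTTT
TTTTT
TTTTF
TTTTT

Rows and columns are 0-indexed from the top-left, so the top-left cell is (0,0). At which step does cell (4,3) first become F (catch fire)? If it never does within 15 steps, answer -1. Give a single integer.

Step 1: cell (4,3)='T' (+5 fires, +2 burnt)
Step 2: cell (4,3)='F' (+7 fires, +5 burnt)
  -> target ignites at step 2
Step 3: cell (4,3)='.' (+4 fires, +7 burnt)
Step 4: cell (4,3)='.' (+4 fires, +4 burnt)
Step 5: cell (4,3)='.' (+1 fires, +4 burnt)
Step 6: cell (4,3)='.' (+0 fires, +1 burnt)
  fire out at step 6

2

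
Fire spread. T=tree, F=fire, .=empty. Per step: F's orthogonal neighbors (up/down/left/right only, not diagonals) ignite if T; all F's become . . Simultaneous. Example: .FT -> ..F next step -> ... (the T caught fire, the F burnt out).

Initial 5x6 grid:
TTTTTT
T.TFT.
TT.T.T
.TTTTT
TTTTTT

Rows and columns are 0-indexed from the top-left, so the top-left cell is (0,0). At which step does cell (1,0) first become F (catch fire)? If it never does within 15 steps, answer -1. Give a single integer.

Step 1: cell (1,0)='T' (+4 fires, +1 burnt)
Step 2: cell (1,0)='T' (+3 fires, +4 burnt)
Step 3: cell (1,0)='T' (+5 fires, +3 burnt)
Step 4: cell (1,0)='T' (+5 fires, +5 burnt)
Step 5: cell (1,0)='F' (+5 fires, +5 burnt)
  -> target ignites at step 5
Step 6: cell (1,0)='.' (+2 fires, +5 burnt)
Step 7: cell (1,0)='.' (+0 fires, +2 burnt)
  fire out at step 7

5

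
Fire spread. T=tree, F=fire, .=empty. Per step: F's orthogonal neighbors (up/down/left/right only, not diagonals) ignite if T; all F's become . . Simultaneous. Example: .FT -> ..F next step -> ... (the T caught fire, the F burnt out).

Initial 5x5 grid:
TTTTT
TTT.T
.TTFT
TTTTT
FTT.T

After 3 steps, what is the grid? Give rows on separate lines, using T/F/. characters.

Step 1: 5 trees catch fire, 2 burn out
  TTTTT
  TTT.T
  .TF.F
  FTTFT
  .FT.T
Step 2: 7 trees catch fire, 5 burn out
  TTTTT
  TTF.F
  .F...
  .FF.F
  ..F.T
Step 3: 4 trees catch fire, 7 burn out
  TTFTF
  TF...
  .....
  .....
  ....F

TTFTF
TF...
.....
.....
....F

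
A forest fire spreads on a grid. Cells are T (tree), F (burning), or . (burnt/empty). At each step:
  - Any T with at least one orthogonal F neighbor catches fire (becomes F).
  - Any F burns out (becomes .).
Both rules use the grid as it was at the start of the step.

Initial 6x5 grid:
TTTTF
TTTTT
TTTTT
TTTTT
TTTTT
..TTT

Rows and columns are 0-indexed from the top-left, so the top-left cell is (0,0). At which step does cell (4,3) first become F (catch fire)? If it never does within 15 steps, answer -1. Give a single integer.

Step 1: cell (4,3)='T' (+2 fires, +1 burnt)
Step 2: cell (4,3)='T' (+3 fires, +2 burnt)
Step 3: cell (4,3)='T' (+4 fires, +3 burnt)
Step 4: cell (4,3)='T' (+5 fires, +4 burnt)
Step 5: cell (4,3)='F' (+5 fires, +5 burnt)
  -> target ignites at step 5
Step 6: cell (4,3)='.' (+4 fires, +5 burnt)
Step 7: cell (4,3)='.' (+3 fires, +4 burnt)
Step 8: cell (4,3)='.' (+1 fires, +3 burnt)
Step 9: cell (4,3)='.' (+0 fires, +1 burnt)
  fire out at step 9

5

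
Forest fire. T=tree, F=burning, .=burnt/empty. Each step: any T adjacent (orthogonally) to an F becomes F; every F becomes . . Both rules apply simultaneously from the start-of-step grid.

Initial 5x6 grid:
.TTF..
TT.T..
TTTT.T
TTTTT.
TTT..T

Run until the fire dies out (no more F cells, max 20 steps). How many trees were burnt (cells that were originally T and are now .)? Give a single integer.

Answer: 17

Derivation:
Step 1: +2 fires, +1 burnt (F count now 2)
Step 2: +2 fires, +2 burnt (F count now 2)
Step 3: +3 fires, +2 burnt (F count now 3)
Step 4: +4 fires, +3 burnt (F count now 4)
Step 5: +3 fires, +4 burnt (F count now 3)
Step 6: +2 fires, +3 burnt (F count now 2)
Step 7: +1 fires, +2 burnt (F count now 1)
Step 8: +0 fires, +1 burnt (F count now 0)
Fire out after step 8
Initially T: 19, now '.': 28
Total burnt (originally-T cells now '.'): 17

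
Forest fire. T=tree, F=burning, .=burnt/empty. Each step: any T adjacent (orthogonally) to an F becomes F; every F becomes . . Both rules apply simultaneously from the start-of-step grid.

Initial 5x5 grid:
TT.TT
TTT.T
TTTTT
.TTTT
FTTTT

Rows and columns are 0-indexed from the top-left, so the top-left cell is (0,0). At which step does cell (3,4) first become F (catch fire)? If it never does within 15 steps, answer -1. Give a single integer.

Step 1: cell (3,4)='T' (+1 fires, +1 burnt)
Step 2: cell (3,4)='T' (+2 fires, +1 burnt)
Step 3: cell (3,4)='T' (+3 fires, +2 burnt)
Step 4: cell (3,4)='T' (+5 fires, +3 burnt)
Step 5: cell (3,4)='F' (+5 fires, +5 burnt)
  -> target ignites at step 5
Step 6: cell (3,4)='.' (+2 fires, +5 burnt)
Step 7: cell (3,4)='.' (+1 fires, +2 burnt)
Step 8: cell (3,4)='.' (+1 fires, +1 burnt)
Step 9: cell (3,4)='.' (+1 fires, +1 burnt)
Step 10: cell (3,4)='.' (+0 fires, +1 burnt)
  fire out at step 10

5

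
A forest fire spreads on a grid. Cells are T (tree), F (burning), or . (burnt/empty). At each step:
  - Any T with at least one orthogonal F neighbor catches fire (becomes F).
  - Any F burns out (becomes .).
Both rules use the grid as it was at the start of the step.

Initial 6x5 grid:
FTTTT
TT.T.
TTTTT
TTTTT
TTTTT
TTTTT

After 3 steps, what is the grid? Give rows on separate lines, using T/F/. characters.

Step 1: 2 trees catch fire, 1 burn out
  .FTTT
  FT.T.
  TTTTT
  TTTTT
  TTTTT
  TTTTT
Step 2: 3 trees catch fire, 2 burn out
  ..FTT
  .F.T.
  FTTTT
  TTTTT
  TTTTT
  TTTTT
Step 3: 3 trees catch fire, 3 burn out
  ...FT
  ...T.
  .FTTT
  FTTTT
  TTTTT
  TTTTT

...FT
...T.
.FTTT
FTTTT
TTTTT
TTTTT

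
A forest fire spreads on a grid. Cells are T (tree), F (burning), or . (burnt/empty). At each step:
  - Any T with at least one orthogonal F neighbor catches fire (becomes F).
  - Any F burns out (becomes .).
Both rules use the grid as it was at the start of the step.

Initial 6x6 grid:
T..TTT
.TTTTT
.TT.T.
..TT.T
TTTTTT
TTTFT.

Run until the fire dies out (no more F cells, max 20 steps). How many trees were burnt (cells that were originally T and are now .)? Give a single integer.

Answer: 24

Derivation:
Step 1: +3 fires, +1 burnt (F count now 3)
Step 2: +4 fires, +3 burnt (F count now 4)
Step 3: +4 fires, +4 burnt (F count now 4)
Step 4: +3 fires, +4 burnt (F count now 3)
Step 5: +2 fires, +3 burnt (F count now 2)
Step 6: +2 fires, +2 burnt (F count now 2)
Step 7: +2 fires, +2 burnt (F count now 2)
Step 8: +3 fires, +2 burnt (F count now 3)
Step 9: +1 fires, +3 burnt (F count now 1)
Step 10: +0 fires, +1 burnt (F count now 0)
Fire out after step 10
Initially T: 25, now '.': 35
Total burnt (originally-T cells now '.'): 24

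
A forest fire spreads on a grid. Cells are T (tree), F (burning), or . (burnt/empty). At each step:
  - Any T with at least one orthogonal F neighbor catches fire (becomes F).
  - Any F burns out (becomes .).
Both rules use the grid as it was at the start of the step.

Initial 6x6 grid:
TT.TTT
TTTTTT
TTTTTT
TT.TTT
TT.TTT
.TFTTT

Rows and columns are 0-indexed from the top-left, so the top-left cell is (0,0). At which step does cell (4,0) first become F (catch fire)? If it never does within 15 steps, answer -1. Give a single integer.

Step 1: cell (4,0)='T' (+2 fires, +1 burnt)
Step 2: cell (4,0)='T' (+3 fires, +2 burnt)
Step 3: cell (4,0)='F' (+5 fires, +3 burnt)
  -> target ignites at step 3
Step 4: cell (4,0)='.' (+5 fires, +5 burnt)
Step 5: cell (4,0)='.' (+6 fires, +5 burnt)
Step 6: cell (4,0)='.' (+6 fires, +6 burnt)
Step 7: cell (4,0)='.' (+3 fires, +6 burnt)
Step 8: cell (4,0)='.' (+1 fires, +3 burnt)
Step 9: cell (4,0)='.' (+0 fires, +1 burnt)
  fire out at step 9

3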